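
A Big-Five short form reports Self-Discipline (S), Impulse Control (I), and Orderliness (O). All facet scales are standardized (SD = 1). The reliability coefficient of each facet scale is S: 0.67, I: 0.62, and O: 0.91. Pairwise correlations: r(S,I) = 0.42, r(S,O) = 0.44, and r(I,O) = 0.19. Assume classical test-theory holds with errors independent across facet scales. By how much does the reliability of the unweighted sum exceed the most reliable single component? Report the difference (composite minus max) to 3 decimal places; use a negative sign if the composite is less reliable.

Var(sum) = 3 + 2.1 = 5.1; true-score variance = 2.2 + 2.1 = 4.3; composite reliability = 0.8431.
Max component reliability = 0.9100.
Difference = 0.8431 − 0.9100 = -0.067.

-0.067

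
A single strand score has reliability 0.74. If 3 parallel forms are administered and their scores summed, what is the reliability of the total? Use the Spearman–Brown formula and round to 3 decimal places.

ρ_k = kρ / (1 + (k−1)ρ) = 3·0.74 / (1 + 2·0.74) = 2.220 / 2.480 = 0.895.

0.895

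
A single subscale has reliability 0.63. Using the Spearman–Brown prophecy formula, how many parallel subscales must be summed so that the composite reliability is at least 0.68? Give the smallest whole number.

2

k ≥ ρ*(1−ρ₁)/(ρ₁(1−ρ*)) = 0.68·0.37 / (0.63·0.32) = 1.248.
Smallest integer k = 2.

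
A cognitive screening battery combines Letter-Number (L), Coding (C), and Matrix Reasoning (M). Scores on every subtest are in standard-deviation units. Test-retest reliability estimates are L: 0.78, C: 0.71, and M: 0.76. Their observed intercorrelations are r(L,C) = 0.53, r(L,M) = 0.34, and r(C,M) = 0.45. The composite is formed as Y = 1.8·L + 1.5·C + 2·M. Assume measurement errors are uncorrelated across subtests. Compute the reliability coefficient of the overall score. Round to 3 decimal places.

0.867

Var(Y) = 1.8² + 1.5² + 2² + 2·[2.7·0.53 + 3.6·0.34 + 3·0.45] = 9.49 + 8.01 = 17.5.
Under uncorrelated errors the observed covariances equal the true-score covariances, so only the own-variance terms attenuate.
True-score variance = [1.8²·0.78 + 1.5²·0.71 + 2²·0.76] + 8.01 = 7.1647 + 8.01 = 15.1747.
Reliability = 15.1747 / 17.5 = 0.867.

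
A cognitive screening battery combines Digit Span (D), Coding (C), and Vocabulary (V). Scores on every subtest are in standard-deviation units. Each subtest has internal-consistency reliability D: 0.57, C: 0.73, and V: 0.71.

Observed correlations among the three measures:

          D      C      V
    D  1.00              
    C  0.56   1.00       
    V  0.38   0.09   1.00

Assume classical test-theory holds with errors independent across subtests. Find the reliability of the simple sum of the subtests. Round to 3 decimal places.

0.804

Var(D+C+V) = 3 + 2·[0.56 + 0.38 + 0.09] = 3 + 2.06 = 5.06.
With uncorrelated errors the cross-covariances are all true-score covariance, so they carry over unchanged; only the diagonal terms shrink to ρᵢσᵢ².
True-score variance = [0.57 + 0.73 + 0.71] + 2.06 = 2.01 + 2.06 = 4.07.
Reliability = 4.07 / 5.06 = 0.804.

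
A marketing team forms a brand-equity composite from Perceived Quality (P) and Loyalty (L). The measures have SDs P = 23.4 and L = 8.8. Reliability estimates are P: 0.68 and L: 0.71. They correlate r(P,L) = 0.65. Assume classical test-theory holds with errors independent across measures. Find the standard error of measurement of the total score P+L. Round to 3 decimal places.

14.060

Var(total) = 625 + 267.696 = 892.696.
True-score variance = 427.323 + 267.696 = 695.019, so reliability = 0.7786.
Error variance = 892.696 − 695.019 = 197.677; SEM = √197.677 = 14.060.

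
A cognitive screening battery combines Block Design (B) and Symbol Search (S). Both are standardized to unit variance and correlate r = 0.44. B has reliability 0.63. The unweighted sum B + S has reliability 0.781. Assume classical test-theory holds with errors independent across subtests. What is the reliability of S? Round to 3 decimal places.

0.739

Var(B+S) = 2 + 2·0.44 = 2.880.
True-score variance = ρ_B + ρ_S + 2·0.44, so 0.781 = (0.63 + ρ_S + 0.88) / 2.880.
ρ_S = 0.781·2.880 − 0.63 − 0.88 = 0.739.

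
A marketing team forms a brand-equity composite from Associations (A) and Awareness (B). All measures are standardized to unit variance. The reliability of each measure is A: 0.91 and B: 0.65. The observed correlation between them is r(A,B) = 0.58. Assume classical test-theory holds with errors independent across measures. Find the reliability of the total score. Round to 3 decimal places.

0.861

Var(A+B) = 2 + 2·[0.58] = 2 + 1.16 = 3.16.
With uncorrelated errors the cross-covariances are all true-score covariance, so they carry over unchanged; only the diagonal terms shrink to ρᵢσᵢ².
True-score variance = [0.91 + 0.65] + 1.16 = 1.56 + 1.16 = 2.72.
Reliability = 2.72 / 3.16 = 0.861.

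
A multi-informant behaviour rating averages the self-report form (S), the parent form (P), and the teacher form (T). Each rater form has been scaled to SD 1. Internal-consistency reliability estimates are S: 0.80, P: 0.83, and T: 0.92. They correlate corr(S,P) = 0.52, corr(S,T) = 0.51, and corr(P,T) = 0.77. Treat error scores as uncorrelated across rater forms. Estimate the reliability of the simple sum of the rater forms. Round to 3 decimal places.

Var(S+P+T) = 3 + 2·[0.52 + 0.51 + 0.77] = 3 + 3.6 = 6.6.
Because errors are independent across components, Cov(Tᵢ,Tⱼ) = Cov(Xᵢ,Xⱼ); the off-diagonal part of the true-score variance is the same as above.
True-score variance = [0.80 + 0.83 + 0.92] + 3.6 = 2.55 + 3.6 = 6.15.
Reliability = 6.15 / 6.6 = 0.932.

0.932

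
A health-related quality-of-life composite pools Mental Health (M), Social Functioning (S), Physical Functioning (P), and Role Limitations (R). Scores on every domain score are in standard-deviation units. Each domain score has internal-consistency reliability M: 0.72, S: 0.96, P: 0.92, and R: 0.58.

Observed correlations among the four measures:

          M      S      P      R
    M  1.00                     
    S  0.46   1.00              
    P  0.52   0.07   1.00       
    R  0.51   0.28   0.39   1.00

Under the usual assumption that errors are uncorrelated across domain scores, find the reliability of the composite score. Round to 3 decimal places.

Var(M+S+P+R) = 4 + 2·[0.46 + 0.52 + 0.51 + 0.07 + 0.28 + 0.39] = 4 + 4.46 = 8.46.
With uncorrelated errors the cross-covariances are all true-score covariance, so they carry over unchanged; only the diagonal terms shrink to ρᵢσᵢ².
True-score variance = [0.72 + 0.96 + 0.92 + 0.58] + 4.46 = 3.18 + 4.46 = 7.64.
Reliability = 7.64 / 8.46 = 0.903.

0.903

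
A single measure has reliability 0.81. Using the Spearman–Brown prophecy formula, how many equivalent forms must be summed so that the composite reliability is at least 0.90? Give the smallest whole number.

k ≥ ρ*(1−ρ₁)/(ρ₁(1−ρ*)) = 0.90·0.19 / (0.81·0.10) = 2.111.
Smallest integer k = 3.

3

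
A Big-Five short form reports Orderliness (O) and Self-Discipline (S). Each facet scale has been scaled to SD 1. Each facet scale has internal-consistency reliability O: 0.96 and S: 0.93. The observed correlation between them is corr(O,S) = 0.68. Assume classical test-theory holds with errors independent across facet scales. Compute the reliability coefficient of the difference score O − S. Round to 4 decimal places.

0.8281

Var(O−S) = 1 + 1 − 2·0.68 = 2 − 1.36 = 0.64.
Under uncorrelated errors the observed covariances equal the true-score covariances, so only the own-variance terms attenuate.
True-score variance = [0.96 + 0.93] − 1.36 = 1.89 − 1.36 = 0.53.
Reliability = 0.53 / 0.64 = 0.8281.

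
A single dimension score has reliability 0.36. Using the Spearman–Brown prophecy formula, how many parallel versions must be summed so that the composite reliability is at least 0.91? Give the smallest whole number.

18

k ≥ ρ*(1−ρ₁)/(ρ₁(1−ρ*)) = 0.91·0.64 / (0.36·0.09) = 17.975.
Smallest integer k = 18.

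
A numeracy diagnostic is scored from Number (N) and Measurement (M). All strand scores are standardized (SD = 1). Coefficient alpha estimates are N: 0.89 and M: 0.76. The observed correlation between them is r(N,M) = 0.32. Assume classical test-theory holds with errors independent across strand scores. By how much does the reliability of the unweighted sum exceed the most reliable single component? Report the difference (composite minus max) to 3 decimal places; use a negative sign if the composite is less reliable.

-0.023

Var(sum) = 2 + 0.64 = 2.64; true-score variance = 1.65 + 0.64 = 2.29; composite reliability = 0.8674.
Max component reliability = 0.8900.
Difference = 0.8674 − 0.8900 = -0.023.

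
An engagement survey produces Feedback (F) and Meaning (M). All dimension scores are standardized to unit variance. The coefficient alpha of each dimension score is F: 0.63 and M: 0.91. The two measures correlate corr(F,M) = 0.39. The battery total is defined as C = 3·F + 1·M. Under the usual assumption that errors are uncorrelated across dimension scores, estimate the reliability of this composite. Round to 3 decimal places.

0.723

Var(C) = 3² + 1 + 2·[3·0.39] = 10 + 2.34 = 12.34.
With uncorrelated errors the cross-covariances are all true-score covariance, so they carry over unchanged; only the diagonal terms shrink to ρᵢσᵢ².
True-score variance = [3²·0.63 + 0.91] + 2.34 = 6.58 + 2.34 = 8.92.
Reliability = 8.92 / 12.34 = 0.723.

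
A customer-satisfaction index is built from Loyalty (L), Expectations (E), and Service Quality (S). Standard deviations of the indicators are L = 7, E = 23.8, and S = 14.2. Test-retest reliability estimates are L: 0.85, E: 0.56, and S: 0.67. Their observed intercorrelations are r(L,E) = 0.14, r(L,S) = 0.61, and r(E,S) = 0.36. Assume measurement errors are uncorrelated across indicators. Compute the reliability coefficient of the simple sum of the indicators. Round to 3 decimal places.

0.737

Var(L+E+S) = 7² + 23.8² + 14.2² + 2·[7·23.8·0.14 + 7·14.2·0.61 + 23.8·14.2·0.36] = 817.08 + 411.247 = 1228.33.
Under uncorrelated errors the observed covariances equal the true-score covariances, so only the own-variance terms attenuate.
True-score variance = [7²·0.85 + 23.8²·0.56 + 14.2²·0.67] + 411.247 = 493.955 + 411.247 = 905.202.
Reliability = 905.202 / 1228.33 = 0.737.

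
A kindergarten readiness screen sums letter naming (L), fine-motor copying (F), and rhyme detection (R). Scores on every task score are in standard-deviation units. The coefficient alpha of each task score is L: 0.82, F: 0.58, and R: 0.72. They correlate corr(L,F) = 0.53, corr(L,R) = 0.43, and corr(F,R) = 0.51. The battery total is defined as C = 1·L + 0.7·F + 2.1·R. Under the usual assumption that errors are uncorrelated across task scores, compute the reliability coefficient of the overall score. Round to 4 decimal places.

Var(C) = 1 + 0.7² + 2.1² + 2·[0.7·0.53 + 2.1·0.43 + 1.47·0.51] = 5.9 + 4.0474 = 9.9474.
Because errors are independent across components, Cov(Tᵢ,Tⱼ) = Cov(Xᵢ,Xⱼ); the off-diagonal part of the true-score variance is the same as above.
True-score variance = [0.82 + 0.7²·0.58 + 2.1²·0.72] + 4.0474 = 4.2794 + 4.0474 = 8.3268.
Reliability = 8.3268 / 9.9474 = 0.8371.

0.8371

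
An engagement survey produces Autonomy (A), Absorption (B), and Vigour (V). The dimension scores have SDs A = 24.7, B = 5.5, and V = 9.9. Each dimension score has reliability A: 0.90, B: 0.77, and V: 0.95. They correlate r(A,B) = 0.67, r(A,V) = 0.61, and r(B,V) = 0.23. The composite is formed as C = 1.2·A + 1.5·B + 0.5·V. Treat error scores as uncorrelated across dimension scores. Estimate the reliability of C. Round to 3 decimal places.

Var(C) = 1.2²·24.7² + 1.5²·5.5² + 0.5²·9.9² + 2·[1.8·24.7·5.5·0.67 + 0.6·24.7·9.9·0.61 + 0.75·5.5·9.9·0.23] = 971.095 + 525.451 = 1496.55.
Because errors are independent across components, Cov(Tᵢ,Tⱼ) = Cov(Xᵢ,Xⱼ); the off-diagonal part of the true-score variance is the same as above.
True-score variance = [1.2²·24.7²·0.90 + 1.5²·5.5²·0.77 + 0.5²·9.9²·0.95] + 525.451 = 866.362 + 525.451 = 1391.81.
Reliability = 1391.81 / 1496.55 = 0.930.

0.930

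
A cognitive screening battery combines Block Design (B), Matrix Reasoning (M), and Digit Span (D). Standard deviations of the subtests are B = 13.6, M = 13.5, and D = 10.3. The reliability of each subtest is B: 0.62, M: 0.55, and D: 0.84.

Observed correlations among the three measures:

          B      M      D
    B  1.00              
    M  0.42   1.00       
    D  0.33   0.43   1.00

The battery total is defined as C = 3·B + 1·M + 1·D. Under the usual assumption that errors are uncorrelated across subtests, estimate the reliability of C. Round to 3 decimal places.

Var(C) = 3²·13.6² + 13.5² + 10.3² + 2·[3·13.6·13.5·0.42 + 3·13.6·10.3·0.33 + 13.5·10.3·0.43] = 1952.98 + 859.613 = 2812.59.
Under uncorrelated errors the observed covariances equal the true-score covariances, so only the own-variance terms attenuate.
True-score variance = [3²·13.6²·0.62 + 13.5²·0.55 + 10.3²·0.84] + 859.613 = 1221.43 + 859.613 = 2081.04.
Reliability = 2081.04 / 2812.59 = 0.740.

0.740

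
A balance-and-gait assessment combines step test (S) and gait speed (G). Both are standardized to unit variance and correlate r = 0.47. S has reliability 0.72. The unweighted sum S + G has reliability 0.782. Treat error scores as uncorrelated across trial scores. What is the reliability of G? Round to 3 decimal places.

0.639

Var(S+G) = 2 + 2·0.47 = 2.940.
True-score variance = ρ_S + ρ_G + 2·0.47, so 0.782 = (0.72 + ρ_G + 0.94) / 2.940.
ρ_G = 0.782·2.940 − 0.72 − 0.94 = 0.639.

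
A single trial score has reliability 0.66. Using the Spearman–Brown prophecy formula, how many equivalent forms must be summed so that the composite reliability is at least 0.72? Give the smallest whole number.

2

k ≥ ρ*(1−ρ₁)/(ρ₁(1−ρ*)) = 0.72·0.34 / (0.66·0.28) = 1.325.
Smallest integer k = 2.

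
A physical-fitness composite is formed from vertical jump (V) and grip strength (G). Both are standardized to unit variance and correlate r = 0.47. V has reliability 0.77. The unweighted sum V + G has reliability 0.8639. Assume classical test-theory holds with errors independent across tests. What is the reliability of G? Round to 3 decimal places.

0.830

Var(V+G) = 2 + 2·0.47 = 2.940.
True-score variance = ρ_V + ρ_G + 2·0.47, so 0.8639 = (0.77 + ρ_G + 0.94) / 2.940.
ρ_G = 0.8639·2.940 − 0.77 − 0.94 = 0.830.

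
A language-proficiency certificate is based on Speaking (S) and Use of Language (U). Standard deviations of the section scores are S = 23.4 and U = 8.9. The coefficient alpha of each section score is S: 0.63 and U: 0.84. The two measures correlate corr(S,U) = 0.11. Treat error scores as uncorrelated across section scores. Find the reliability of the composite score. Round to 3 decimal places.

0.680

Var(S+U) = 23.4² + 8.9² + 2·[23.4·8.9·0.11] = 626.77 + 45.8172 = 672.587.
Because errors are independent across components, Cov(Tᵢ,Tⱼ) = Cov(Xᵢ,Xⱼ); the off-diagonal part of the true-score variance is the same as above.
True-score variance = [23.4²·0.63 + 8.9²·0.84] + 45.8172 = 411.499 + 45.8172 = 457.316.
Reliability = 457.316 / 672.587 = 0.680.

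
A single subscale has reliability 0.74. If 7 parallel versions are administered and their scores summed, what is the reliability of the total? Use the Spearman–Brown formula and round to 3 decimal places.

ρ_k = kρ / (1 + (k−1)ρ) = 7·0.74 / (1 + 6·0.74) = 5.180 / 5.440 = 0.952.

0.952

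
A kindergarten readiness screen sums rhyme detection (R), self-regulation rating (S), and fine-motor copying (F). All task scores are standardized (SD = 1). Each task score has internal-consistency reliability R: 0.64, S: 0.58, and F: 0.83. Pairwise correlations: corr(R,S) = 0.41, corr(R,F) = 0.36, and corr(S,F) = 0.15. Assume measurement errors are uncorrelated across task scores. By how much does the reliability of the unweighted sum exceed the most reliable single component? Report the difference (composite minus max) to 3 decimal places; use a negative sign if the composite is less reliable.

Var(sum) = 3 + 1.84 = 4.84; true-score variance = 2.05 + 1.84 = 3.89; composite reliability = 0.8037.
Max component reliability = 0.8300.
Difference = 0.8037 − 0.8300 = -0.026.

-0.026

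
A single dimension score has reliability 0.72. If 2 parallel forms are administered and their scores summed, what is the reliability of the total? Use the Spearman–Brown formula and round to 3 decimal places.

0.837

ρ_k = kρ / (1 + (k−1)ρ) = 2·0.72 / (1 + 1·0.72) = 1.440 / 1.720 = 0.837.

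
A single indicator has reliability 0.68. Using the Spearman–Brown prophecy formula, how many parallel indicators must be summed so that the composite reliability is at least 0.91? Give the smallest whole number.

5

k ≥ ρ*(1−ρ₁)/(ρ₁(1−ρ*)) = 0.91·0.32 / (0.68·0.09) = 4.758.
Smallest integer k = 5.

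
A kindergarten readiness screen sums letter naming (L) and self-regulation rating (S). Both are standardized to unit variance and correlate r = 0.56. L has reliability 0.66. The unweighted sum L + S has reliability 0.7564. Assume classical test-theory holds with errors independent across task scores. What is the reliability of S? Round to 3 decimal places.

0.580

Var(L+S) = 2 + 2·0.56 = 3.120.
True-score variance = ρ_L + ρ_S + 2·0.56, so 0.7564 = (0.66 + ρ_S + 1.12) / 3.120.
ρ_S = 0.7564·3.120 − 0.66 − 1.12 = 0.580.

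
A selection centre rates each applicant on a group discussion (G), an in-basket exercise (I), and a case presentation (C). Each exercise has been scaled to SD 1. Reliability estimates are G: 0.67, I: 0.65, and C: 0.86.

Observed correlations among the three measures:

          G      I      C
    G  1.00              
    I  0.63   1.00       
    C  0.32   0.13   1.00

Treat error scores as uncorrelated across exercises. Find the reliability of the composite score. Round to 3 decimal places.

Var(G+I+C) = 3 + 2·[0.63 + 0.32 + 0.13] = 3 + 2.16 = 5.16.
Because errors are independent across components, Cov(Tᵢ,Tⱼ) = Cov(Xᵢ,Xⱼ); the off-diagonal part of the true-score variance is the same as above.
True-score variance = [0.67 + 0.65 + 0.86] + 2.16 = 2.18 + 2.16 = 4.34.
Reliability = 4.34 / 5.16 = 0.841.

0.841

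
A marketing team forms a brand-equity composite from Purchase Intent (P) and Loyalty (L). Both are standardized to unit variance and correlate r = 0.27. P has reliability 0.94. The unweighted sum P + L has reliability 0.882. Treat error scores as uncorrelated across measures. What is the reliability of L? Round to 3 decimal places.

Var(P+L) = 2 + 2·0.27 = 2.540.
True-score variance = ρ_P + ρ_L + 2·0.27, so 0.882 = (0.94 + ρ_L + 0.54) / 2.540.
ρ_L = 0.882·2.540 − 0.94 − 0.54 = 0.760.

0.760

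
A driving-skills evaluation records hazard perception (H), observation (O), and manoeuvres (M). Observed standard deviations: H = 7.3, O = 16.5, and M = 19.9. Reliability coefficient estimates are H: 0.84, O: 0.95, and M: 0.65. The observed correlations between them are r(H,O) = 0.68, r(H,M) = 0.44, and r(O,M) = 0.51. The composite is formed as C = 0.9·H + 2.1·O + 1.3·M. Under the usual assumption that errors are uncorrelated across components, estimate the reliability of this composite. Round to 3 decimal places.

0.908

Var(C) = 0.9²·7.3² + 2.1²·16.5² + 1.3²·19.9² + 2·[1.89·7.3·16.5·0.68 + 1.17·7.3·19.9·0.44 + 2.73·16.5·19.9·0.51] = 1913.04 + 1373.5 = 3286.54.
With uncorrelated errors the cross-covariances are all true-score covariance, so they carry over unchanged; only the diagonal terms shrink to ρᵢσᵢ².
True-score variance = [0.9²·7.3²·0.84 + 2.1²·16.5²·0.95 + 1.3²·19.9²·0.65] + 1373.5 = 1611.87 + 1373.5 = 2985.36.
Reliability = 2985.36 / 3286.54 = 0.908.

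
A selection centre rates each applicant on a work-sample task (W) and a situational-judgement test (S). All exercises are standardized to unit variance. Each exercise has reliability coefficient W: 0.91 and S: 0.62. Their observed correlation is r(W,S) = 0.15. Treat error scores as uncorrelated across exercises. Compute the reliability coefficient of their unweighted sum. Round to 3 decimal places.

Var(W+S) = 2 + 2·[0.15] = 2 + 0.3 = 2.3.
Because errors are independent across components, Cov(Tᵢ,Tⱼ) = Cov(Xᵢ,Xⱼ); the off-diagonal part of the true-score variance is the same as above.
True-score variance = [0.91 + 0.62] + 0.3 = 1.53 + 0.3 = 1.83.
Reliability = 1.83 / 2.3 = 0.796.

0.796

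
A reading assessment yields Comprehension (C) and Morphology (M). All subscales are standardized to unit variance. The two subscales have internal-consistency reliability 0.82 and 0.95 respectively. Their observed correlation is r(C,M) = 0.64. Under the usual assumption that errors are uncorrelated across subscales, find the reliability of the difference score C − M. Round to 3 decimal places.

Var(C−M) = 1 + 1 − 2·0.64 = 2 − 1.28 = 0.72.
Because errors are independent across components, Cov(Tᵢ,Tⱼ) = Cov(Xᵢ,Xⱼ); the off-diagonal part of the true-score variance is the same as above.
True-score variance = [0.82 + 0.95] − 1.28 = 1.77 − 1.28 = 0.49.
Reliability = 0.49 / 0.72 = 0.681.

0.681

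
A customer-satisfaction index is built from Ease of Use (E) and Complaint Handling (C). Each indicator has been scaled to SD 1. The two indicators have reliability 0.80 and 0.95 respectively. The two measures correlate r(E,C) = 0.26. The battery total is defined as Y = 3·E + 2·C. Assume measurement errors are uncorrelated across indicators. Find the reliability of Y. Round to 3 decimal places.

0.876

Var(Y) = 3² + 2² + 2·[6·0.26] = 13 + 3.12 = 16.12.
Because errors are independent across components, Cov(Tᵢ,Tⱼ) = Cov(Xᵢ,Xⱼ); the off-diagonal part of the true-score variance is the same as above.
True-score variance = [3²·0.80 + 2²·0.95] + 3.12 = 11 + 3.12 = 14.12.
Reliability = 14.12 / 16.12 = 0.876.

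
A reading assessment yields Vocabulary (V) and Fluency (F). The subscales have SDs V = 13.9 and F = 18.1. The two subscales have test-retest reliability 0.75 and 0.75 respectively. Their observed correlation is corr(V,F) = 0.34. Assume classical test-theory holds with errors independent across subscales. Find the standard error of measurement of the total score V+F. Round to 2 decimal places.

11.41

Var(total) = 520.82 + 171.081 = 691.901.
True-score variance = 390.615 + 171.081 = 561.696, so reliability = 0.8118.
Error variance = 691.901 − 561.696 = 130.205; SEM = √130.205 = 11.41.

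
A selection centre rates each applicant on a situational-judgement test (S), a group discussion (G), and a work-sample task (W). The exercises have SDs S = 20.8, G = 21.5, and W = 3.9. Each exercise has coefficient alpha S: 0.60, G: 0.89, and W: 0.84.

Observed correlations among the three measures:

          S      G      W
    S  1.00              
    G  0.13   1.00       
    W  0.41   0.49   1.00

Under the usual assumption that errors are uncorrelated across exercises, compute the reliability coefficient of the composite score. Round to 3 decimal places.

0.807

Var(S+G+W) = 20.8² + 21.5² + 3.9² + 2·[20.8·21.5·0.13 + 20.8·3.9·0.41 + 21.5·3.9·0.49] = 910.1 + 264.963 = 1175.06.
With uncorrelated errors the cross-covariances are all true-score covariance, so they carry over unchanged; only the diagonal terms shrink to ρᵢσᵢ².
True-score variance = [20.8²·0.60 + 21.5²·0.89 + 3.9²·0.84] + 264.963 = 683.763 + 264.963 = 948.726.
Reliability = 948.726 / 1175.06 = 0.807.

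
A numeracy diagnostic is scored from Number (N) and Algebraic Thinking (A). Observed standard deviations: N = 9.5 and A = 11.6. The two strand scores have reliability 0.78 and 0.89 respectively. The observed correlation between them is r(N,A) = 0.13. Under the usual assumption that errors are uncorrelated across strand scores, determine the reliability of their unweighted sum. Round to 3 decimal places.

Var(N+A) = 9.5² + 11.6² + 2·[9.5·11.6·0.13] = 224.81 + 28.652 = 253.462.
Under uncorrelated errors the observed covariances equal the true-score covariances, so only the own-variance terms attenuate.
True-score variance = [9.5²·0.78 + 11.6²·0.89] + 28.652 = 190.153 + 28.652 = 218.805.
Reliability = 218.805 / 253.462 = 0.863.

0.863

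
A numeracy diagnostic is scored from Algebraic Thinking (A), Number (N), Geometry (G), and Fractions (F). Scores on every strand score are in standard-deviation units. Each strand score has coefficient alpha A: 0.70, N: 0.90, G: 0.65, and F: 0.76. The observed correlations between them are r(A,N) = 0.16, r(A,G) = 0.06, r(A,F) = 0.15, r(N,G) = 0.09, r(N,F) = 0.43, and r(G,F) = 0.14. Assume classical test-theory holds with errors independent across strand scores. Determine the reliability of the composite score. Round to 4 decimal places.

Var(A+N+G+F) = 4 + 2·[0.16 + 0.06 + 0.15 + 0.09 + 0.43 + 0.14] = 4 + 2.06 = 6.06.
Because errors are independent across components, Cov(Tᵢ,Tⱼ) = Cov(Xᵢ,Xⱼ); the off-diagonal part of the true-score variance is the same as above.
True-score variance = [0.70 + 0.90 + 0.65 + 0.76] + 2.06 = 3.01 + 2.06 = 5.07.
Reliability = 5.07 / 6.06 = 0.8366.

0.8366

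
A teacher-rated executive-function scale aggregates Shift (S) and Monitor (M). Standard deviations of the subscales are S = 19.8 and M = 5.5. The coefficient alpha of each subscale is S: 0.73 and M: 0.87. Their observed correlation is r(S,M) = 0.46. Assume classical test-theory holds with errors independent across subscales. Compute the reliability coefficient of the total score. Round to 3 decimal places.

Var(S+M) = 19.8² + 5.5² + 2·[19.8·5.5·0.46] = 422.29 + 100.188 = 522.478.
With uncorrelated errors the cross-covariances are all true-score covariance, so they carry over unchanged; only the diagonal terms shrink to ρᵢσᵢ².
True-score variance = [19.8²·0.73 + 5.5²·0.87] + 100.188 = 312.507 + 100.188 = 412.695.
Reliability = 412.695 / 522.478 = 0.790.

0.790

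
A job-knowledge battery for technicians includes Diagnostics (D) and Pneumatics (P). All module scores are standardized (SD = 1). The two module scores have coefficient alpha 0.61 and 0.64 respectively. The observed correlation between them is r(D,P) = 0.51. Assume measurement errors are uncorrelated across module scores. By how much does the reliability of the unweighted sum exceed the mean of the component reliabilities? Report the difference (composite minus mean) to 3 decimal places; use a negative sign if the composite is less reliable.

Var(sum) = 2 + 1.02 = 3.02; true-score variance = 1.25 + 1.02 = 2.27; composite reliability = 0.7517.
Mean component reliability = 0.6250.
Difference = 0.7517 − 0.6250 = 0.127.

0.127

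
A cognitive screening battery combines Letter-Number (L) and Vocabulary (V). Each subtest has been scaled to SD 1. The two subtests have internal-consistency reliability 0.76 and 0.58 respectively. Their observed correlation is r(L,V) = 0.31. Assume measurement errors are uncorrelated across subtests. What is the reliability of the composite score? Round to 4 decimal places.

0.7481

Var(L+V) = 2 + 2·[0.31] = 2 + 0.62 = 2.62.
Under uncorrelated errors the observed covariances equal the true-score covariances, so only the own-variance terms attenuate.
True-score variance = [0.76 + 0.58] + 0.62 = 1.34 + 0.62 = 1.96.
Reliability = 1.96 / 2.62 = 0.7481.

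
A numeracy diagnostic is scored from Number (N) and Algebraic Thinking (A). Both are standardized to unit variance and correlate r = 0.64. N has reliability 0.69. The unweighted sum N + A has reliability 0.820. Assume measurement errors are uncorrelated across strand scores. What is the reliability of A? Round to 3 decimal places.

Var(N+A) = 2 + 2·0.64 = 3.280.
True-score variance = ρ_N + ρ_A + 2·0.64, so 0.820 = (0.69 + ρ_A + 1.28) / 3.280.
ρ_A = 0.820·3.280 − 0.69 − 1.28 = 0.720.

0.720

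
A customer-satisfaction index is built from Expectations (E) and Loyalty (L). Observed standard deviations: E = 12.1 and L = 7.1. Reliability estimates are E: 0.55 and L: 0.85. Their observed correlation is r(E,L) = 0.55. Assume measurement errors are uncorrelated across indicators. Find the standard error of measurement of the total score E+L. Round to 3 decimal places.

Var(total) = 196.82 + 94.501 = 291.321.
True-score variance = 123.374 + 94.501 = 217.875, so reliability = 0.7479.
Error variance = 291.321 − 217.875 = 73.446; SEM = √73.446 = 8.570.

8.570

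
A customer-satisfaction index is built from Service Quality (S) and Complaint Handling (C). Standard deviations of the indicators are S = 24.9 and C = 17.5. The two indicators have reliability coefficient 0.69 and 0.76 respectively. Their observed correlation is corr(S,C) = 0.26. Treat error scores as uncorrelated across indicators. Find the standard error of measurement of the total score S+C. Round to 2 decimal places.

Var(total) = 926.26 + 226.59 = 1152.85.
True-score variance = 660.557 + 226.59 = 887.147, so reliability = 0.7695.
Error variance = 1152.85 − 887.147 = 265.703; SEM = √265.703 = 16.30.

16.30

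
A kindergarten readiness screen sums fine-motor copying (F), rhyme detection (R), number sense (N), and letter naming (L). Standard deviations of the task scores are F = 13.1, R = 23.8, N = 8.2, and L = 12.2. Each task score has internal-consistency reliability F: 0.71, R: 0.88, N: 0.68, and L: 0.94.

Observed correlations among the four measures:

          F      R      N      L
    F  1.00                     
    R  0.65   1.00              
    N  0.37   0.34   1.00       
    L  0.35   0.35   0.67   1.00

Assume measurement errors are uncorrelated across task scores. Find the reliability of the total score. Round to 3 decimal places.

Var(F+R+N+L) = 13.1² + 23.8² + 8.2² + 12.2² + 2·[13.1·23.8·0.65 + 13.1·8.2·0.37 + 13.1·12.2·0.35 + 23.8·8.2·0.34 + 23.8·12.2·0.35 + 8.2·12.2·0.67] = 954.13 + 1066.69 = 2020.82.
Because errors are independent across components, Cov(Tᵢ,Tⱼ) = Cov(Xᵢ,Xⱼ); the off-diagonal part of the true-score variance is the same as above.
True-score variance = [13.1²·0.71 + 23.8²·0.88 + 8.2²·0.68 + 12.2²·0.94] + 1066.69 = 805.943 + 1066.69 = 1872.64.
Reliability = 1872.64 / 2020.82 = 0.927.

0.927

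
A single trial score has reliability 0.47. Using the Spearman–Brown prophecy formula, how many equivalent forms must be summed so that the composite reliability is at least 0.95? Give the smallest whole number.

22

k ≥ ρ*(1−ρ₁)/(ρ₁(1−ρ*)) = 0.95·0.53 / (0.47·0.05) = 21.426.
Smallest integer k = 22.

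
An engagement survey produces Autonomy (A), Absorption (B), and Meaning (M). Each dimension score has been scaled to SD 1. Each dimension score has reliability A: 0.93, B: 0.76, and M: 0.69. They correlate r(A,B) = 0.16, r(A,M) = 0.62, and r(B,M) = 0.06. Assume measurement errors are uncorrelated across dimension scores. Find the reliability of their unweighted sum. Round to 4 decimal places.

Var(A+B+M) = 3 + 2·[0.16 + 0.62 + 0.06] = 3 + 1.68 = 4.68.
Under uncorrelated errors the observed covariances equal the true-score covariances, so only the own-variance terms attenuate.
True-score variance = [0.93 + 0.76 + 0.69] + 1.68 = 2.38 + 1.68 = 4.06.
Reliability = 4.06 / 4.68 = 0.8675.

0.8675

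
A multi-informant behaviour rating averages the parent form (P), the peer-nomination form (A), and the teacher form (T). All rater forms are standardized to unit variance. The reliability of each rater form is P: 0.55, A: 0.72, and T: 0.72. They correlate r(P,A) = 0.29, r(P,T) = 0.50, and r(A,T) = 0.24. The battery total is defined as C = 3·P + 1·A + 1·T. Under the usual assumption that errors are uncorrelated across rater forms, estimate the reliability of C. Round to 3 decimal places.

Var(C) = 3² + 1 + 1 + 2·[3·0.29 + 3·0.50 + 0.24] = 11 + 5.22 = 16.22.
Because errors are independent across components, Cov(Tᵢ,Tⱼ) = Cov(Xᵢ,Xⱼ); the off-diagonal part of the true-score variance is the same as above.
True-score variance = [3²·0.55 + 0.72 + 0.72] + 5.22 = 6.39 + 5.22 = 11.61.
Reliability = 11.61 / 16.22 = 0.716.

0.716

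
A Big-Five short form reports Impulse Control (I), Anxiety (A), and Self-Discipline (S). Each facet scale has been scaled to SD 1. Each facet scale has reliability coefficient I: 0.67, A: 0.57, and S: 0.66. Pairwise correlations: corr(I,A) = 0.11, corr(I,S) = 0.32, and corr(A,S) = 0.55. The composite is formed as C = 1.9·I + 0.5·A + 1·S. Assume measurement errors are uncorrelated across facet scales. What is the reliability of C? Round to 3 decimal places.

0.760

Var(C) = 1.9² + 0.5² + 1 + 2·[0.95·0.11 + 1.9·0.32 + 0.5·0.55] = 4.86 + 1.975 = 6.835.
Under uncorrelated errors the observed covariances equal the true-score covariances, so only the own-variance terms attenuate.
True-score variance = [1.9²·0.67 + 0.5²·0.57 + 0.66] + 1.975 = 3.2212 + 1.975 = 5.1962.
Reliability = 5.1962 / 6.835 = 0.760.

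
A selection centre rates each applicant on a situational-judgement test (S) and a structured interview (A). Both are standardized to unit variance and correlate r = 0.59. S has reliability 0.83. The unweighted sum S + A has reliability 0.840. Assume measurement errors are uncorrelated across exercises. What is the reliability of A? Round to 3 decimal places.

Var(S+A) = 2 + 2·0.59 = 3.180.
True-score variance = ρ_S + ρ_A + 2·0.59, so 0.840 = (0.83 + ρ_A + 1.18) / 3.180.
ρ_A = 0.840·3.180 − 0.83 − 1.18 = 0.661.

0.661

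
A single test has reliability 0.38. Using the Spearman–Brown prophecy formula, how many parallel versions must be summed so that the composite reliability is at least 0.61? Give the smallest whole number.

k ≥ ρ*(1−ρ₁)/(ρ₁(1−ρ*)) = 0.61·0.62 / (0.38·0.39) = 2.552.
Smallest integer k = 3.

3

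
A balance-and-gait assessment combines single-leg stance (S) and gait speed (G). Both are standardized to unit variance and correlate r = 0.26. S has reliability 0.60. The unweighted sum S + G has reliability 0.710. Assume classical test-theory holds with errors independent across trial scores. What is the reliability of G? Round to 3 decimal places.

0.669

Var(S+G) = 2 + 2·0.26 = 2.520.
True-score variance = ρ_S + ρ_G + 2·0.26, so 0.710 = (0.60 + ρ_G + 0.52) / 2.520.
ρ_G = 0.710·2.520 − 0.60 − 0.52 = 0.669.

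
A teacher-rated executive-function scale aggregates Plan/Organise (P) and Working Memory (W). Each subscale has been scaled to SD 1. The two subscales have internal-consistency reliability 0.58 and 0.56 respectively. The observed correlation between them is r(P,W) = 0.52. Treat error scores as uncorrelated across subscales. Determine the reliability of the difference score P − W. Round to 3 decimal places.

0.104

Var(P−W) = 1 + 1 − 2·0.52 = 2 − 1.04 = 0.96.
With uncorrelated errors the cross-covariances are all true-score covariance, so they carry over unchanged; only the diagonal terms shrink to ρᵢσᵢ².
True-score variance = [0.58 + 0.56] − 1.04 = 1.14 − 1.04 = 0.1.
Reliability = 0.1 / 0.96 = 0.104.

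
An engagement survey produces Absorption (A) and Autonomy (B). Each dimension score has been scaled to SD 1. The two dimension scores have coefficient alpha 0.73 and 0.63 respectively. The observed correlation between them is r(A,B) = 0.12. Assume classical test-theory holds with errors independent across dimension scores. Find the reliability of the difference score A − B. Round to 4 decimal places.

0.6364

Var(A−B) = 1 + 1 − 2·0.12 = 2 − 0.24 = 1.76.
Because errors are independent across components, Cov(Tᵢ,Tⱼ) = Cov(Xᵢ,Xⱼ); the off-diagonal part of the true-score variance is the same as above.
True-score variance = [0.73 + 0.63] − 0.24 = 1.36 − 0.24 = 1.12.
Reliability = 1.12 / 1.76 = 0.6364.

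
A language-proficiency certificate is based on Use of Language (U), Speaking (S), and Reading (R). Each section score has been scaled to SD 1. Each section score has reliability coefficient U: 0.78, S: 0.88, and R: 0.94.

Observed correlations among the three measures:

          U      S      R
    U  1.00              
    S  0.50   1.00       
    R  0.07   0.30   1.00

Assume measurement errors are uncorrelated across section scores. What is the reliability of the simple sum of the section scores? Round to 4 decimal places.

Var(U+S+R) = 3 + 2·[0.50 + 0.07 + 0.30] = 3 + 1.74 = 4.74.
With uncorrelated errors the cross-covariances are all true-score covariance, so they carry over unchanged; only the diagonal terms shrink to ρᵢσᵢ².
True-score variance = [0.78 + 0.88 + 0.94] + 1.74 = 2.6 + 1.74 = 4.34.
Reliability = 4.34 / 4.74 = 0.9156.

0.9156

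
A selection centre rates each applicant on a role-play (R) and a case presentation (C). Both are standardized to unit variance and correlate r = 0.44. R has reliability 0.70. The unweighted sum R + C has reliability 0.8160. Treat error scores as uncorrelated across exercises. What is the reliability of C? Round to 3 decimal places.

Var(R+C) = 2 + 2·0.44 = 2.880.
True-score variance = ρ_R + ρ_C + 2·0.44, so 0.8160 = (0.70 + ρ_C + 0.88) / 2.880.
ρ_C = 0.8160·2.880 − 0.70 − 0.88 = 0.770.

0.770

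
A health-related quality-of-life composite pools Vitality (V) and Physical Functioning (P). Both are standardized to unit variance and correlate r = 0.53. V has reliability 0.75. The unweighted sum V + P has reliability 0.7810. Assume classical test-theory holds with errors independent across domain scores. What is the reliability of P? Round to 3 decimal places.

0.580

Var(V+P) = 2 + 2·0.53 = 3.060.
True-score variance = ρ_V + ρ_P + 2·0.53, so 0.7810 = (0.75 + ρ_P + 1.06) / 3.060.
ρ_P = 0.7810·3.060 − 0.75 − 1.06 = 0.580.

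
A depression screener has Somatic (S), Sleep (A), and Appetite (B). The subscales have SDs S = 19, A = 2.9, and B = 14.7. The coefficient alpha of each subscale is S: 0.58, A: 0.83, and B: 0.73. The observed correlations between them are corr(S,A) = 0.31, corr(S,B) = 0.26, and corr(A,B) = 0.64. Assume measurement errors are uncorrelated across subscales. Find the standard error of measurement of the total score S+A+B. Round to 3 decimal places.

Var(total) = 585.5 + 233.964 = 819.464.
True-score variance = 374.106 + 233.964 = 608.07, so reliability = 0.7420.
Error variance = 819.464 − 608.07 = 211.394; SEM = √211.394 = 14.539.

14.539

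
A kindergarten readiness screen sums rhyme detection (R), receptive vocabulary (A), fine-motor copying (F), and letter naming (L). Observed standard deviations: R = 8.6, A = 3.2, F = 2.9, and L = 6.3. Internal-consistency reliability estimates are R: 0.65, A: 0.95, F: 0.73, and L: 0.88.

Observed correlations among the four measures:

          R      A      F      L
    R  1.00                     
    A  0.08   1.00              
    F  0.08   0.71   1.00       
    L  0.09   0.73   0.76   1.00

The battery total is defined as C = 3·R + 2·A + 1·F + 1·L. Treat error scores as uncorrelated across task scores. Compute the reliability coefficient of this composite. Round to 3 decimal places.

Var(C) = 3²·8.6² + 2²·3.2² + 2.9² + 6.3² + 2·[6·8.6·3.2·0.08 + 3·8.6·2.9·0.08 + 3·8.6·6.3·0.09 + 2·3.2·2.9·0.71 + 2·3.2·6.3·0.73 + 2.9·6.3·0.76] = 754.7 + 180.64 = 935.34.
Under uncorrelated errors the observed covariances equal the true-score covariances, so only the own-variance terms attenuate.
True-score variance = [3²·8.6²·0.65 + 2²·3.2²·0.95 + 2.9²·0.73 + 6.3²·0.88] + 180.64 = 512.644 + 180.64 = 693.285.
Reliability = 693.285 / 935.34 = 0.741.

0.741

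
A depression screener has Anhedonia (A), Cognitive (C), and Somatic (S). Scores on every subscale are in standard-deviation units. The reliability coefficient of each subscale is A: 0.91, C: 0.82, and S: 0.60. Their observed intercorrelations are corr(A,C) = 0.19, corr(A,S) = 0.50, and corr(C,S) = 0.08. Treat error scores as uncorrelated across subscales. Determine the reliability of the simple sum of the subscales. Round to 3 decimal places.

0.852

Var(A+C+S) = 3 + 2·[0.19 + 0.50 + 0.08] = 3 + 1.54 = 4.54.
Because errors are independent across components, Cov(Tᵢ,Tⱼ) = Cov(Xᵢ,Xⱼ); the off-diagonal part of the true-score variance is the same as above.
True-score variance = [0.91 + 0.82 + 0.60] + 1.54 = 2.33 + 1.54 = 3.87.
Reliability = 3.87 / 4.54 = 0.852.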